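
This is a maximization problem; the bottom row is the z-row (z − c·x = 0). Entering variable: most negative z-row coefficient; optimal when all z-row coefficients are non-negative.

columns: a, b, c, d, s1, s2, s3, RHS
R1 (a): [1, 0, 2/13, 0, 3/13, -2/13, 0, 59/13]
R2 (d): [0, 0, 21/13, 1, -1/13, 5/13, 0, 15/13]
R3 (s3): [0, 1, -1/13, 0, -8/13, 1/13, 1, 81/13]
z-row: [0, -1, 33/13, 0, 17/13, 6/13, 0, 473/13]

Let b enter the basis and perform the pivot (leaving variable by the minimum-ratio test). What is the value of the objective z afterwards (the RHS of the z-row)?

554/13

Ratio test on column b — row 1: entry 0 ≤ 0; row 2: entry 0 ≤ 0; row 3: (81/13)/1 = 81/13. Minimum is 81/13 at row 3 (s3 leaves); pivot element 1.
Pivot on row 3; the z-row RHS becomes 473/13 − (-1)·(81/13) = 554/13.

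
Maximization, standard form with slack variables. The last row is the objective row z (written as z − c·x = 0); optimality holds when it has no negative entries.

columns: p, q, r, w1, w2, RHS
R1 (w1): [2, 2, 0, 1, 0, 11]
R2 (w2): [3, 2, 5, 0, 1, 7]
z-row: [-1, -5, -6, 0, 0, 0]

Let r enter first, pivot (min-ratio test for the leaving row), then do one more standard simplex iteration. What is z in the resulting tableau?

35/2

Ratio test on column r — row 1: entry 0 ≤ 0; row 2: 7/5 = 7/5. Minimum is 7/5 at row 2 (w2 leaves); pivot element 5.
Pivot on row 2; the z-row RHS becomes 0 − (-6)·(7/5) = 42/5.
Next entering variable (most negative z-row entry -13/5): q.
Ratio test on column q — row 1: 11/2 = 11/2; row 2: (7/5)/(2/5) = 7/2. Minimum is 7/2 at row 2 (r leaves); pivot element 2/5.
After the second pivot the z-row RHS is 42/5 − (-13/5)·(7/2) = 35/2.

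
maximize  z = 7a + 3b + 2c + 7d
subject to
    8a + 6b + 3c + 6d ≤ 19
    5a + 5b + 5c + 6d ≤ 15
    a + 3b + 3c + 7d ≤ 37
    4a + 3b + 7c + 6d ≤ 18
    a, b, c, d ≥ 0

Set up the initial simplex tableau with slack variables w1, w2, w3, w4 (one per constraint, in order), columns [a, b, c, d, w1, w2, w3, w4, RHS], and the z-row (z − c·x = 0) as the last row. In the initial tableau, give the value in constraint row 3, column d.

Constraint 3 has coefficient 7 on d.

7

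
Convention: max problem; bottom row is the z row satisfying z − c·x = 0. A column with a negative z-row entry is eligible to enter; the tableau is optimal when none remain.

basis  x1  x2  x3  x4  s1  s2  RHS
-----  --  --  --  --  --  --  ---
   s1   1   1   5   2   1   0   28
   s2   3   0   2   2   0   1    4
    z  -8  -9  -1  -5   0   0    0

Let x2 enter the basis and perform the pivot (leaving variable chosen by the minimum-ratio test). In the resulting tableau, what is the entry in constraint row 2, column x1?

3

Ratio test on column x2 — row 1: 28/1 = 28; row 2: entry 0 ≤ 0. Minimum is 28 at row 1 (s1 leaves); pivot element 1.
Divide row 1 by 1; eliminate column x2 from the other rows.
Row 2 update in column x1: 3 − 0·1 = 3.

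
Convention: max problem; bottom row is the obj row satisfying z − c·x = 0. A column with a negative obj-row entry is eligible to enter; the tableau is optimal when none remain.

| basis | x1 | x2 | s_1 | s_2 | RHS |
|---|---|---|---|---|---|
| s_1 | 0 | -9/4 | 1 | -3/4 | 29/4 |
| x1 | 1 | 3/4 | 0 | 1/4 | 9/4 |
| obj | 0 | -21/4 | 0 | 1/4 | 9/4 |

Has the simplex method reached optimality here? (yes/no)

The obj-row has a negative entry -21/4 in column x2, so it is not optimal.

no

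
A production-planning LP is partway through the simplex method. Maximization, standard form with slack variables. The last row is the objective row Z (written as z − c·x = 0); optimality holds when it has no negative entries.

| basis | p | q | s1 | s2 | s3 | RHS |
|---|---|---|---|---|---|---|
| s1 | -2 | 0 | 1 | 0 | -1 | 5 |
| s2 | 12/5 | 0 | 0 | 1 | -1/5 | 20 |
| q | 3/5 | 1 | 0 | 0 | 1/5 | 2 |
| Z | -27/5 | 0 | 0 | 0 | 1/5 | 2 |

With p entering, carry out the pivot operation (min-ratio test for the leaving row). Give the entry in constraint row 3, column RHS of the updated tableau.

Ratio test on column p — row 1: entry -2 ≤ 0; row 2: 20/(12/5) = 25/3; row 3: 2/(3/5) = 10/3. Minimum is 10/3 at row 3 (q leaves); pivot element 3/5.
Divide row 3 by 3/5; eliminate column p from the other rows.
In the new row 3, the RHS entry is the old entry divided by the pivot: 2/(3/5) = 10/3.

10/3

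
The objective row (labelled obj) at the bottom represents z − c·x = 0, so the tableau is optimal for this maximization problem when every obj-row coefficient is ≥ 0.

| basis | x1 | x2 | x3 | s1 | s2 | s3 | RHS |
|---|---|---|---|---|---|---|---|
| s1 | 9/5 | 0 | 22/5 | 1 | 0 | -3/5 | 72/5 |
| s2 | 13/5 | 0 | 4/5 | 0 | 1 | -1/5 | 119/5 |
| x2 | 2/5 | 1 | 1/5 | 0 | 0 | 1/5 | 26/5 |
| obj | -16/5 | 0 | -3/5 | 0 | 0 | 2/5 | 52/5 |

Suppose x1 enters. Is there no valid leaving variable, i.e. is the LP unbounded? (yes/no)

no

Column x1 has positive entries in row(s) 1, 2, 3, so the ratio test bounds it — not unbounded.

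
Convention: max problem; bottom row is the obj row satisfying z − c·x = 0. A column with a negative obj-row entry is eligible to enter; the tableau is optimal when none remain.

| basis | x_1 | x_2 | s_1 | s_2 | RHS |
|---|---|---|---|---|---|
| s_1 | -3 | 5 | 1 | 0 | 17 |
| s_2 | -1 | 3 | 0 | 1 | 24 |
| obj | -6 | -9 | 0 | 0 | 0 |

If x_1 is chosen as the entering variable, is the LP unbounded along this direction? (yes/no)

yes

Every constraint-row entry in column x_1 is ≤ 0, so increasing x_1 is unbounded.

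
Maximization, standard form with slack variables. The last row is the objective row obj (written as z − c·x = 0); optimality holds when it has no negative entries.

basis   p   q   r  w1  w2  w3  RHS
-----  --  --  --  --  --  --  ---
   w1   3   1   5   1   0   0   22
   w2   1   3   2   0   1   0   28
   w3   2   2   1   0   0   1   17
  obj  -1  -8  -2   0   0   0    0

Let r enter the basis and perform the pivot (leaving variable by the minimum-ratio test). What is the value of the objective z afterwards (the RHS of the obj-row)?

Ratio test on column r — row 1: 22/5 = 22/5; row 2: 28/2 = 14; row 3: 17/1 = 17. Minimum is 22/5 at row 1 (w1 leaves); pivot element 5.
Pivot on row 1; the obj-row RHS becomes 0 − (-2)·(22/5) = 44/5.

44/5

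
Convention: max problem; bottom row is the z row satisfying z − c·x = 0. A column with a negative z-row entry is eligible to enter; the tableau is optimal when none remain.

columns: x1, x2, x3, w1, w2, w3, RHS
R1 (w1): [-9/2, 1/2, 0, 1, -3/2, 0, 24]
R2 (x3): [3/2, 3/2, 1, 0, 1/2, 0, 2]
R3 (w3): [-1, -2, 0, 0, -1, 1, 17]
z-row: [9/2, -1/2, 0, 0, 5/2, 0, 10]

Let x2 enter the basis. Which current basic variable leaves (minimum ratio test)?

Column x2 entries and ratios — w1: 24/(1/2) = 48; x3: 2/(3/2) = 4/3; w3: -2 ≤ 0, skip.
Smallest ratio is 4/3 in the row of x3, so x3 leaves.

x3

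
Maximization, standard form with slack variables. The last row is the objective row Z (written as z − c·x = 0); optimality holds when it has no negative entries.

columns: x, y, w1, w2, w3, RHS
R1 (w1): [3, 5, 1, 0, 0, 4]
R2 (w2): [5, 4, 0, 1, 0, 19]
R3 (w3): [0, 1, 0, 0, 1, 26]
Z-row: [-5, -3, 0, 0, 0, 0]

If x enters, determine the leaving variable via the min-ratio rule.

w1

Column x entries and ratios — w1: 4/3 = 4/3; w2: 19/5 = 19/5; w3: 0 ≤ 0, skip.
Smallest ratio is 4/3 in the row of w1, so w1 leaves.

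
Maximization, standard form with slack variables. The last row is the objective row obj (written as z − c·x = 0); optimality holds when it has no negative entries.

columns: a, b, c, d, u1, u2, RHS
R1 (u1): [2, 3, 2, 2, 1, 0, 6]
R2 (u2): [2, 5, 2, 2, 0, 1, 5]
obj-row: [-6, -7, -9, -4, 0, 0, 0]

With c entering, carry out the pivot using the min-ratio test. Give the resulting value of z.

Ratio test on column c — row 1: 6/2 = 3; row 2: 5/2 = 5/2. Minimum is 5/2 at row 2 (u2 leaves); pivot element 2.
Pivot on row 2; the obj-row RHS becomes 0 − (-9)·(5/2) = 45/2.

45/2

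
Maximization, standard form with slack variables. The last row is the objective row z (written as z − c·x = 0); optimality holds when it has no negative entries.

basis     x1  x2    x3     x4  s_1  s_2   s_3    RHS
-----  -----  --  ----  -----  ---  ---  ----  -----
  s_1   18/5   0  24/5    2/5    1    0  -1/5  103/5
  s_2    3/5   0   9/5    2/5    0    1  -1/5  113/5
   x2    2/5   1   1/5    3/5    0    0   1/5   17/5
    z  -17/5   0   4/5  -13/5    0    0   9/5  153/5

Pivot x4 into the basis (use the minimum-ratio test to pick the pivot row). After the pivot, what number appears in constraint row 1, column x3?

Ratio test on column x4 — row 1: (103/5)/(2/5) = 103/2; row 2: (113/5)/(2/5) = 113/2; row 3: (17/5)/(3/5) = 17/3. Minimum is 17/3 at row 3 (x2 leaves); pivot element 3/5.
Divide row 3 by 3/5; eliminate column x4 from the other rows.
Row 1 update in column x3: 24/5 − (2/5)·(1/3) = 14/3.

14/3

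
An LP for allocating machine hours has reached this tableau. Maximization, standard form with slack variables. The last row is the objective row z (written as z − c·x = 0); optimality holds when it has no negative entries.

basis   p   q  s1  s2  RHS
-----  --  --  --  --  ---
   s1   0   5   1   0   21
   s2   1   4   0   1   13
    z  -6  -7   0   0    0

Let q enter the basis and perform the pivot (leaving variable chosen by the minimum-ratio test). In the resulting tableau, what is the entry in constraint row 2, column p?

Ratio test on column q — row 1: 21/5 = 21/5; row 2: 13/4 = 13/4. Minimum is 13/4 at row 2 (s2 leaves); pivot element 4.
Divide row 2 by 4; eliminate column q from the other rows.
In the new row 2, the p entry is the old entry divided by the pivot: 1/4 = 1/4.

1/4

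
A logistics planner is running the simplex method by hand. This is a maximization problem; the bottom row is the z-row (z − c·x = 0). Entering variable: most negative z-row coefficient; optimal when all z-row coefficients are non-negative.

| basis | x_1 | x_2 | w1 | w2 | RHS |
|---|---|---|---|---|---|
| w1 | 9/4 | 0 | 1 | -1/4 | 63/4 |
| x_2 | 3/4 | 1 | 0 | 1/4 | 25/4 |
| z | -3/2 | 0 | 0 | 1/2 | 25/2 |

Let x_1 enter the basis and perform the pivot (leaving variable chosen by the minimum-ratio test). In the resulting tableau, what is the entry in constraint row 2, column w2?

1/3

Ratio test on column x_1 — row 1: (63/4)/(9/4) = 7; row 2: (25/4)/(3/4) = 25/3. Minimum is 7 at row 1 (w1 leaves); pivot element 9/4.
Divide row 1 by 9/4; eliminate column x_1 from the other rows.
Row 2 update in column w2: 1/4 − (3/4)·(-1/9) = 1/3.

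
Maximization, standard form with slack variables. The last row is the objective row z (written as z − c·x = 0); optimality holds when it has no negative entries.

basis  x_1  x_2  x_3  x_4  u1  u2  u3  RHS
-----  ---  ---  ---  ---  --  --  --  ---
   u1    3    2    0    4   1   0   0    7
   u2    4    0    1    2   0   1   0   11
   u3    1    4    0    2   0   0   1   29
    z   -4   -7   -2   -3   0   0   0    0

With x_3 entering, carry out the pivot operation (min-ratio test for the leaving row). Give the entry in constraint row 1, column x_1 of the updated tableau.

3

Ratio test on column x_3 — row 1: entry 0 ≤ 0; row 2: 11/1 = 11; row 3: entry 0 ≤ 0. Minimum is 11 at row 2 (u2 leaves); pivot element 1.
Divide row 2 by 1; eliminate column x_3 from the other rows.
Row 1 update in column x_1: 3 − 0·4 = 3.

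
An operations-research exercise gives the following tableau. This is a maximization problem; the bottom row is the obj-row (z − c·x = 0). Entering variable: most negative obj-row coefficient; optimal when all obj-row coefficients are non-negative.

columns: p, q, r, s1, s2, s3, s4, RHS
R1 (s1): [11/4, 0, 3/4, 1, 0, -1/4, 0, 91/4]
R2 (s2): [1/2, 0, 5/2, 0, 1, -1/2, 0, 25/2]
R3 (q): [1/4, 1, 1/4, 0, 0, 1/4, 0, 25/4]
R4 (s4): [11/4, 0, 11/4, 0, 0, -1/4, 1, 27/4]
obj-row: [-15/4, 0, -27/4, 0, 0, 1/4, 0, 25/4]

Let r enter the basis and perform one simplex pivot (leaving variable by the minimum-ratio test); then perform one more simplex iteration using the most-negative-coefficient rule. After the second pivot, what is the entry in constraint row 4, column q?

1/3

Ratio test on column r — row 1: (91/4)/(3/4) = 91/3; row 2: (25/2)/(5/2) = 5; row 3: (25/4)/(1/4) = 25; row 4: (27/4)/(11/4) = 27/11. Minimum is 27/11 at row 4 (s4 leaves); pivot element 11/4.
Divide row 4 by 11/4; eliminate column r from the other rows.
Second iteration: most negative obj-row entry is -4/11 in column s3, so s3 enters.
Ratio test on column s3 — row 1: entry -2/11 ≤ 0; row 2: entry -3/11 ≤ 0; row 3: (62/11)/(3/11) = 62/3; row 4: entry -1/11 ≤ 0. Minimum is 62/3 at row 3 (q leaves); pivot element 3/11.
Divide row 3 by 3/11; eliminate column s3 from the other rows.
After both pivots, the entry at constraint row 4, column q is 1/3.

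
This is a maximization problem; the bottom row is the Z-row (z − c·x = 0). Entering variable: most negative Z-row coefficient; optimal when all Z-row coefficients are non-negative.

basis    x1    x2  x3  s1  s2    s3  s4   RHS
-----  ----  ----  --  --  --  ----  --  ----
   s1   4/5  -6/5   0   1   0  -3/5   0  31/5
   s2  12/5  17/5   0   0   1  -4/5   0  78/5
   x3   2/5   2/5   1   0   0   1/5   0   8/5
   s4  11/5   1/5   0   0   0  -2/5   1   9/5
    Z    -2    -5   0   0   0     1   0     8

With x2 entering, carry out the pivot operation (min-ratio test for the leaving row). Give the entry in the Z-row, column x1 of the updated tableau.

Ratio test on column x2 — row 1: entry -6/5 ≤ 0; row 2: (78/5)/(17/5) = 78/17; row 3: (8/5)/(2/5) = 4; row 4: (9/5)/(1/5) = 9. Minimum is 4 at row 3 (x3 leaves); pivot element 2/5.
Divide row 3 by 2/5; eliminate column x2 from the other rows.
Z-row update in column x1: -2 − (-5)·1 = 3.

3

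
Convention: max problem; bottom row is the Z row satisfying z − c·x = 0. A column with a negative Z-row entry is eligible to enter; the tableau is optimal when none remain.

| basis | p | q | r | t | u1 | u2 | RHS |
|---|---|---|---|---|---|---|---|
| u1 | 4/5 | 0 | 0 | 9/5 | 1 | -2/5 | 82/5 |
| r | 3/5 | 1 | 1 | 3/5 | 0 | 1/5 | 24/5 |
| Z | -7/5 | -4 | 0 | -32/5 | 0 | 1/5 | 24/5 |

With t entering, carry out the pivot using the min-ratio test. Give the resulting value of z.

Ratio test on column t — row 1: (82/5)/(9/5) = 82/9; row 2: (24/5)/(3/5) = 8. Minimum is 8 at row 2 (r leaves); pivot element 3/5.
Pivot on row 2; the Z-row RHS becomes 24/5 − (-32/5)·8 = 56.

56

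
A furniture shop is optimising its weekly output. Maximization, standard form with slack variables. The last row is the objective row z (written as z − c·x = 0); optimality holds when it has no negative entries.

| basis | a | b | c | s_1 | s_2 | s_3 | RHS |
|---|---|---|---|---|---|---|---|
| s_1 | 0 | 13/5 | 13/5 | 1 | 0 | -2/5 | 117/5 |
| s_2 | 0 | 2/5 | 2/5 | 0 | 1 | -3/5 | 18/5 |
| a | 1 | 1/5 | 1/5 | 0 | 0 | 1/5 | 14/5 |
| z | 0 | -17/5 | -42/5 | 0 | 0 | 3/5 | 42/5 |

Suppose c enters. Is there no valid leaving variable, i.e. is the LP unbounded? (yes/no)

no

Column c has positive entries in row(s) 1, 2, 3, so the ratio test bounds it — not unbounded.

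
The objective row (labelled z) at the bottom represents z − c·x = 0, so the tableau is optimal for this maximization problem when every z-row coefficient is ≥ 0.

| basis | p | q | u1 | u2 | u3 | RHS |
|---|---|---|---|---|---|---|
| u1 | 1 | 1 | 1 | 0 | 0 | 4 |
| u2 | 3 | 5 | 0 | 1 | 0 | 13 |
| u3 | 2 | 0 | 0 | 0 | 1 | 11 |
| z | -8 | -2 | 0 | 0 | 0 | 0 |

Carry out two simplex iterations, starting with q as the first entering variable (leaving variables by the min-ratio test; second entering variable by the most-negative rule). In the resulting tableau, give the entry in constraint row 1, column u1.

Ratio test on column q — row 1: 4/1 = 4; row 2: 13/5 = 13/5; row 3: entry 0 ≤ 0. Minimum is 13/5 at row 2 (u2 leaves); pivot element 5.
Divide row 2 by 5; eliminate column q from the other rows.
Second iteration: most negative z-row entry is -34/5 in column p, so p enters.
Ratio test on column p — row 1: (7/5)/(2/5) = 7/2; row 2: (13/5)/(3/5) = 13/3; row 3: 11/2 = 11/2. Minimum is 7/2 at row 1 (u1 leaves); pivot element 2/5.
Divide row 1 by 2/5; eliminate column p from the other rows.
After both pivots, the entry at constraint row 1, column u1 is 5/2.

5/2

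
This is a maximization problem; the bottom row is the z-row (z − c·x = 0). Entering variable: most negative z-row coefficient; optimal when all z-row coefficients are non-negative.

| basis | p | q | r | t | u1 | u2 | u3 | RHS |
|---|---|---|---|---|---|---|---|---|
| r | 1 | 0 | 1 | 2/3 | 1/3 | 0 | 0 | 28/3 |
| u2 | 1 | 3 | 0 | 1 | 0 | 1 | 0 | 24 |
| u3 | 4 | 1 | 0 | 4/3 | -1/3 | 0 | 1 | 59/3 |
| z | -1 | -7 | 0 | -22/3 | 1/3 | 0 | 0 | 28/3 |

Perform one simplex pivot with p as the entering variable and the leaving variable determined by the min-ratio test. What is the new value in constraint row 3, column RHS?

Ratio test on column p — row 1: (28/3)/1 = 28/3; row 2: 24/1 = 24; row 3: (59/3)/4 = 59/12. Minimum is 59/12 at row 3 (u3 leaves); pivot element 4.
Divide row 3 by 4; eliminate column p from the other rows.
In the new row 3, the RHS entry is the old entry divided by the pivot: (59/3)/4 = 59/12.

59/12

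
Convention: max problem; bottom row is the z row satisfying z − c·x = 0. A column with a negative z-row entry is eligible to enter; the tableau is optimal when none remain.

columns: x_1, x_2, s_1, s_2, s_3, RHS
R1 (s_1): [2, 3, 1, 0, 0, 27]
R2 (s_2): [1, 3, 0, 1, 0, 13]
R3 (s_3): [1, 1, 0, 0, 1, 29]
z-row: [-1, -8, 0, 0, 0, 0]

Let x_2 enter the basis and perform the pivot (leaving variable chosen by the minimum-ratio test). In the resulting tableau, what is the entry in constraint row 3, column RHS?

74/3

Ratio test on column x_2 — row 1: 27/3 = 9; row 2: 13/3 = 13/3; row 3: 29/1 = 29. Minimum is 13/3 at row 2 (s_2 leaves); pivot element 3.
Divide row 2 by 3; eliminate column x_2 from the other rows.
Row 3 update in column RHS: 29 − 1·(13/3) = 74/3.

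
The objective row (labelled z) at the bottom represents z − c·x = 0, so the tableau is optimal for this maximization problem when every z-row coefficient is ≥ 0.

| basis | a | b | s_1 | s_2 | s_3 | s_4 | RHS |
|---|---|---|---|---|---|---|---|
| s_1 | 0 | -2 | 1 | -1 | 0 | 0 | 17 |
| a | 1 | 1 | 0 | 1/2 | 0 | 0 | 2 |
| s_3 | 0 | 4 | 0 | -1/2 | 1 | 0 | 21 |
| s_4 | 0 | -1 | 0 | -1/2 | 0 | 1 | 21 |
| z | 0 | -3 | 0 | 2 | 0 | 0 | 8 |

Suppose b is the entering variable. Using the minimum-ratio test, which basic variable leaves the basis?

Column b entries and ratios — s_1: -2 ≤ 0, skip; a: 2/1 = 2; s_3: 21/4 = 21/4; s_4: -1 ≤ 0, skip.
Smallest ratio is 2 in the row of a, so a leaves.

a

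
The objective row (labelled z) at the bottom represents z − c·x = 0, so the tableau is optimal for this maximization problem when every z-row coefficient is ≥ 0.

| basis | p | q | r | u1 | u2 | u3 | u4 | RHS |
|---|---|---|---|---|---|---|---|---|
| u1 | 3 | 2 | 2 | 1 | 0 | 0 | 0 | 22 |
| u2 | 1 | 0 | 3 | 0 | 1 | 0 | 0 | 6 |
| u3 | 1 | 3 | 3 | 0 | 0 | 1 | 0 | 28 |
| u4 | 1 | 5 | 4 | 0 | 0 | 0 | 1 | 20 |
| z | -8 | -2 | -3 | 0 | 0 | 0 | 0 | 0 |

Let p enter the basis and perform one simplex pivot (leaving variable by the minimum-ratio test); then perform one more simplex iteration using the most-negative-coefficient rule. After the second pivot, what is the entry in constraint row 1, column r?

Ratio test on column p — row 1: 22/3 = 22/3; row 2: 6/1 = 6; row 3: 28/1 = 28; row 4: 20/1 = 20. Minimum is 6 at row 2 (u2 leaves); pivot element 1.
Divide row 2 by 1; eliminate column p from the other rows.
Second iteration: most negative z-row entry is -2 in column q, so q enters.
Ratio test on column q — row 1: 4/2 = 2; row 2: entry 0 ≤ 0; row 3: 22/3 = 22/3; row 4: 14/5 = 14/5. Minimum is 2 at row 1 (u1 leaves); pivot element 2.
Divide row 1 by 2; eliminate column q from the other rows.
After both pivots, the entry at constraint row 1, column r is -7/2.

-7/2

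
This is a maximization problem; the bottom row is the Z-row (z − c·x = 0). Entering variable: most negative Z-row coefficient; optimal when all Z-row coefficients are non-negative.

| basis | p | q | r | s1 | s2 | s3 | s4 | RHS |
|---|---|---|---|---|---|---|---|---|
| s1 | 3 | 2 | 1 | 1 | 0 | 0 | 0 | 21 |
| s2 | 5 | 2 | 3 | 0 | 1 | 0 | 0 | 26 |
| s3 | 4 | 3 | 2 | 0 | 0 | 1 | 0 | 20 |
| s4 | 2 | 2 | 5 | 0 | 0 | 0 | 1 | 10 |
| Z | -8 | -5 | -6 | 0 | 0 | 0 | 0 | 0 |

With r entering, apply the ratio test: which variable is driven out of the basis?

Column r entries and ratios — s1: 21/1 = 21; s2: 26/3 = 26/3; s3: 20/2 = 10; s4: 10/5 = 2.
Smallest ratio is 2 in the row of s4, so s4 leaves.

s4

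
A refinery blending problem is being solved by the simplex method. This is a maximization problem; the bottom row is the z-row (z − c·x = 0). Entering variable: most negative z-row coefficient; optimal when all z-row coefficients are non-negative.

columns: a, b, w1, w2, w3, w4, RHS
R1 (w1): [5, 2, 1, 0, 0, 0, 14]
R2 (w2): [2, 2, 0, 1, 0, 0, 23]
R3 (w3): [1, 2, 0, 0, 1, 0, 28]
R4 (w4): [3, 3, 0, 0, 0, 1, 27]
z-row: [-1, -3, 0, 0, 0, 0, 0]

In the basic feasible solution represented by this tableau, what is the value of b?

0

b is not in the basis, so in the current basic feasible solution b = 0.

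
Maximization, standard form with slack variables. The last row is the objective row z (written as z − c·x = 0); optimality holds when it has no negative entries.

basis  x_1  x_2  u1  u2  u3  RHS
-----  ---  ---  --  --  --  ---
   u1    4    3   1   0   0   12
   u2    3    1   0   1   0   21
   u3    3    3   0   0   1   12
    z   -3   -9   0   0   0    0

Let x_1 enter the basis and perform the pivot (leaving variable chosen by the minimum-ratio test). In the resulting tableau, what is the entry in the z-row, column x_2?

Ratio test on column x_1 — row 1: 12/4 = 3; row 2: 21/3 = 7; row 3: 12/3 = 4. Minimum is 3 at row 1 (u1 leaves); pivot element 4.
Divide row 1 by 4; eliminate column x_1 from the other rows.
z-row update in column x_2: -9 − (-3)·(3/4) = -27/4.

-27/4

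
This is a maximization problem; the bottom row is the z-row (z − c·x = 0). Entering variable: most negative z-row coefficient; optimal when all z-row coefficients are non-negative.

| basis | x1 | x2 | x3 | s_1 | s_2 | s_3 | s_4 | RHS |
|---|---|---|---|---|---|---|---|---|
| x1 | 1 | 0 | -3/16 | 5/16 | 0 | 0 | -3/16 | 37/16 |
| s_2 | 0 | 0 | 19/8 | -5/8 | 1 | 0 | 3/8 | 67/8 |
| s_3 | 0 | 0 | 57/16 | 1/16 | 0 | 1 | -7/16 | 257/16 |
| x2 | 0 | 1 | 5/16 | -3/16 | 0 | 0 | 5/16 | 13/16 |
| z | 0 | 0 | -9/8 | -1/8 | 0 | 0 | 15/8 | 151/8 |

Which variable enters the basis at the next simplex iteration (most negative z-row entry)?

Negative z-row entries: x3: -9/8, s_1: -1/8.
The most negative is -9/8 in column x3, so x3 enters.

x3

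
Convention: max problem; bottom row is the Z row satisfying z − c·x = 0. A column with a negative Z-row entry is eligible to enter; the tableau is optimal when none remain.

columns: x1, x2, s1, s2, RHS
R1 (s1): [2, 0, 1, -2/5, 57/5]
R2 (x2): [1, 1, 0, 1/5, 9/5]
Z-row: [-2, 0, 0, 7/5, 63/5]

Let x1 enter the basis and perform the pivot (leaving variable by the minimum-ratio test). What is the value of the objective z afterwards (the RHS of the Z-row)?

Ratio test on column x1 — row 1: (57/5)/2 = 57/10; row 2: (9/5)/1 = 9/5. Minimum is 9/5 at row 2 (x2 leaves); pivot element 1.
Pivot on row 2; the Z-row RHS becomes 63/5 − (-2)·(9/5) = 81/5.

81/5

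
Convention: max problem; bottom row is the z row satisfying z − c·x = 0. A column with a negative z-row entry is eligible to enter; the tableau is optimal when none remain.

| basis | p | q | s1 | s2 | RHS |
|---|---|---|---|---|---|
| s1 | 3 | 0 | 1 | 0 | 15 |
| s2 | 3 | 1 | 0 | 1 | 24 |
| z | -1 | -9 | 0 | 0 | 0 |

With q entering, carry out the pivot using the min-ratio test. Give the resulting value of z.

216

Ratio test on column q — row 1: entry 0 ≤ 0; row 2: 24/1 = 24. Minimum is 24 at row 2 (s2 leaves); pivot element 1.
Pivot on row 2; the z-row RHS becomes 0 − (-9)·24 = 216.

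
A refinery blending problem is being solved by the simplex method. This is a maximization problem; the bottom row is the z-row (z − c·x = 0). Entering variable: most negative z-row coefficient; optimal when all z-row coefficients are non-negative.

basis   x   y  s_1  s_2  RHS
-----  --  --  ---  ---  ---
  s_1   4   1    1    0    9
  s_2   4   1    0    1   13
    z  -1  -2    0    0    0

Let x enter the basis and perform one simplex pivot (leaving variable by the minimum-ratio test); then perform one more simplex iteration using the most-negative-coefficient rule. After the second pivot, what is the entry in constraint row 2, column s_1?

Ratio test on column x — row 1: 9/4 = 9/4; row 2: 13/4 = 13/4. Minimum is 9/4 at row 1 (s_1 leaves); pivot element 4.
Divide row 1 by 4; eliminate column x from the other rows.
Second iteration: most negative z-row entry is -7/4 in column y, so y enters.
Ratio test on column y — row 1: (9/4)/(1/4) = 9; row 2: entry 0 ≤ 0. Minimum is 9 at row 1 (x leaves); pivot element 1/4.
Divide row 1 by 1/4; eliminate column y from the other rows.
After both pivots, the entry at constraint row 2, column s_1 is -1.

-1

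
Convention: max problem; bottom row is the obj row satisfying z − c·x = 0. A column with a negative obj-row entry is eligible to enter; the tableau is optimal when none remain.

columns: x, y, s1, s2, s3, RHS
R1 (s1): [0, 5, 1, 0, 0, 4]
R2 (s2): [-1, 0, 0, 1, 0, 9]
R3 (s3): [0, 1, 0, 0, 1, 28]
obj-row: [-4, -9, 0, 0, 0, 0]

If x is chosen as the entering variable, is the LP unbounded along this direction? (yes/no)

Every constraint-row entry in column x is ≤ 0, so increasing x is unbounded.

yes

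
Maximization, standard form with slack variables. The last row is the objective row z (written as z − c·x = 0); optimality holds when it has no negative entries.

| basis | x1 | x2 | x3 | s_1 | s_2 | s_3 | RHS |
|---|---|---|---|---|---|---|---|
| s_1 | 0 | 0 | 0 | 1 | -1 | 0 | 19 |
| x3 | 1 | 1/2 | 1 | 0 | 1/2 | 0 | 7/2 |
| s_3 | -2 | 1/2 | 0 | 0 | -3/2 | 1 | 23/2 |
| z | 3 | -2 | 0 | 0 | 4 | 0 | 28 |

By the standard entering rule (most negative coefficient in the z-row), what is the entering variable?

Negative z-row entries: x2: -2.
The most negative is -2 in column x2, so x2 enters.

x2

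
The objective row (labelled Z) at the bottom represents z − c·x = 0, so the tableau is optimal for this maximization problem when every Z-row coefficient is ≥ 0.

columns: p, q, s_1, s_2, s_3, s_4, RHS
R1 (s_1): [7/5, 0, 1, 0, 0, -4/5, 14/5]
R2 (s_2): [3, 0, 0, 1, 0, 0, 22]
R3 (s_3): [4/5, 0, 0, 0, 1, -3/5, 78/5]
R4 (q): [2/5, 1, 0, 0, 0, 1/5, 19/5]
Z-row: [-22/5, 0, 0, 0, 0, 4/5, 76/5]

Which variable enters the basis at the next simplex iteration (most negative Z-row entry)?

Negative Z-row entries: p: -22/5.
The most negative is -22/5 in column p, so p enters.

p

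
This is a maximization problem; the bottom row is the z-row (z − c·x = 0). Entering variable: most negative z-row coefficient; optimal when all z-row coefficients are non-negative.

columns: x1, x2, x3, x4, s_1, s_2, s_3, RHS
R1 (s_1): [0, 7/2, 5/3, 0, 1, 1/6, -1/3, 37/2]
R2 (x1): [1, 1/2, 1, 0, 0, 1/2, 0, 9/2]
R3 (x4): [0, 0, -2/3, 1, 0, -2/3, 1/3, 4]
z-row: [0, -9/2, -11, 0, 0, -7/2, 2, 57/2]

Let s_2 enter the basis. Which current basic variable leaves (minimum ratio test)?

Column s_2 entries and ratios — s_1: (37/2)/(1/6) = 111; x1: (9/2)/(1/2) = 9; x4: -2/3 ≤ 0, skip.
Smallest ratio is 9 in the row of x1, so x1 leaves.

x1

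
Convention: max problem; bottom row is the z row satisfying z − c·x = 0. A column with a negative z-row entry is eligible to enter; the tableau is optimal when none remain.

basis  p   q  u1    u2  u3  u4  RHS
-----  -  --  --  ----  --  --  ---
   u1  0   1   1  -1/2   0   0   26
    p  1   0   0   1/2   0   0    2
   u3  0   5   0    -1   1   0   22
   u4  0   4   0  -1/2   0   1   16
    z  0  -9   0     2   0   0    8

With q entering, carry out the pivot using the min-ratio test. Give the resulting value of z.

Ratio test on column q — row 1: 26/1 = 26; row 2: entry 0 ≤ 0; row 3: 22/5 = 22/5; row 4: 16/4 = 4. Minimum is 4 at row 4 (u4 leaves); pivot element 4.
Pivot on row 4; the z-row RHS becomes 8 − (-9)·4 = 44.

44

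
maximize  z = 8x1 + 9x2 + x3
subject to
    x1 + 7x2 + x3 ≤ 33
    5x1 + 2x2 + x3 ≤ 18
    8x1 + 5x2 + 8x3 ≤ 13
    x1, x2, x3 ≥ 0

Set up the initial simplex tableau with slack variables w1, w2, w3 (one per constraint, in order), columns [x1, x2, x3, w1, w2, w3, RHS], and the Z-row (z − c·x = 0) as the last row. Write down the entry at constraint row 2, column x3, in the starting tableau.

1

Constraint 2 has coefficient 1 on x3.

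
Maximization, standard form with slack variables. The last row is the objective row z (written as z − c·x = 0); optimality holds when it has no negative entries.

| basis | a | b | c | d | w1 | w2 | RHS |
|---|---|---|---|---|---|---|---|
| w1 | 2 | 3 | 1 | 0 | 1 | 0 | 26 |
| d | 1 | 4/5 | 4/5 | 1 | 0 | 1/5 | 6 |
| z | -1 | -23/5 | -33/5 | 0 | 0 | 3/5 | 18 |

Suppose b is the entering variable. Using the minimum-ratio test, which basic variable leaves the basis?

d

Column b entries and ratios — w1: 26/3 = 26/3; d: 6/(4/5) = 15/2.
Smallest ratio is 15/2 in the row of d, so d leaves.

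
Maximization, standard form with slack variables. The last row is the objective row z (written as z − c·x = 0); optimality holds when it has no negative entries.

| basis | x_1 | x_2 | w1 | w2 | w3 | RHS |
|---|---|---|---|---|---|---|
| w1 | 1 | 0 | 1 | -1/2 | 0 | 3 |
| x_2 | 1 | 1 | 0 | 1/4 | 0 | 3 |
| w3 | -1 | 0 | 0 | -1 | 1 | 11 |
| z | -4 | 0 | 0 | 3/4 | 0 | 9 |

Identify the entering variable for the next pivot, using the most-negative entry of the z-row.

x_1

Negative z-row entries: x_1: -4.
The most negative is -4 in column x_1, so x_1 enters.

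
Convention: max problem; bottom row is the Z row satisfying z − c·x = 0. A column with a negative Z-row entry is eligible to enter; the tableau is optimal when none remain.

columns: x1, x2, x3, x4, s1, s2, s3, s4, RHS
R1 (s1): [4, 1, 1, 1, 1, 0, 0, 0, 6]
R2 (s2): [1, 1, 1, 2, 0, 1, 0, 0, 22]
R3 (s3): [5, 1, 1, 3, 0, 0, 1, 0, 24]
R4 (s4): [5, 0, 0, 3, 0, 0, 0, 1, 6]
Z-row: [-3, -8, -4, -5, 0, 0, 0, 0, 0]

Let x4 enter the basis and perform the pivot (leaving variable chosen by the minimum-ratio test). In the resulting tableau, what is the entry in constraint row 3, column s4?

-1

Ratio test on column x4 — row 1: 6/1 = 6; row 2: 22/2 = 11; row 3: 24/3 = 8; row 4: 6/3 = 2. Minimum is 2 at row 4 (s4 leaves); pivot element 3.
Divide row 4 by 3; eliminate column x4 from the other rows.
Row 3 update in column s4: 0 − 3·(1/3) = -1.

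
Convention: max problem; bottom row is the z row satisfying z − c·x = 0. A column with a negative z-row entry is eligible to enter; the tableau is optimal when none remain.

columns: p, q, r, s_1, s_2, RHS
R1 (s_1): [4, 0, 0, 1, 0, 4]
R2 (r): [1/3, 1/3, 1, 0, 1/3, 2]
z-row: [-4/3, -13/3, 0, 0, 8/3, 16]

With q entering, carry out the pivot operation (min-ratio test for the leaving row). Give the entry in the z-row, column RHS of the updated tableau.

Ratio test on column q — row 1: entry 0 ≤ 0; row 2: 2/(1/3) = 6. Minimum is 6 at row 2 (r leaves); pivot element 1/3.
Divide row 2 by 1/3; eliminate column q from the other rows.
z-row update in column RHS: 16 − (-13/3)·6 = 42.

42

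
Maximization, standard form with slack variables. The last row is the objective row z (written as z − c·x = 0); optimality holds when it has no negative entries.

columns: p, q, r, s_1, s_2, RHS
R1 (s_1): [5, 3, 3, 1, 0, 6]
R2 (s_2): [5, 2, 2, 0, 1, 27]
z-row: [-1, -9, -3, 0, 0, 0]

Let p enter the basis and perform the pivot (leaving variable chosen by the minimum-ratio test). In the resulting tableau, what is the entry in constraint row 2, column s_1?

-1

Ratio test on column p — row 1: 6/5 = 6/5; row 2: 27/5 = 27/5. Minimum is 6/5 at row 1 (s_1 leaves); pivot element 5.
Divide row 1 by 5; eliminate column p from the other rows.
Row 2 update in column s_1: 0 − 5·(1/5) = -1.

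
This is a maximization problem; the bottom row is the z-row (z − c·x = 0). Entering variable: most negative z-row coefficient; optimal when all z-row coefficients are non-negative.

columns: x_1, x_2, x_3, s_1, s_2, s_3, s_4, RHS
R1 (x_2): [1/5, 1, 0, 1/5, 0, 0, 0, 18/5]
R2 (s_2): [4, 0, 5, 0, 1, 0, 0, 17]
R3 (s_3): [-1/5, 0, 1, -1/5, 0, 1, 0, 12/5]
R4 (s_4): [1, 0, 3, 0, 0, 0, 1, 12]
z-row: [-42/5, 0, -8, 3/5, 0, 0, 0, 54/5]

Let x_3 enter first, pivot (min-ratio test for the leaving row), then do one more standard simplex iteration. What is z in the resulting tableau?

Ratio test on column x_3 — row 1: entry 0 ≤ 0; row 2: 17/5 = 17/5; row 3: (12/5)/1 = 12/5; row 4: 12/3 = 4. Minimum is 12/5 at row 3 (s_3 leaves); pivot element 1.
Pivot on row 3; the z-row RHS becomes 54/5 − (-8)·(12/5) = 30.
Next entering variable (most negative z-row entry -10): x_1.
Ratio test on column x_1 — row 1: (18/5)/(1/5) = 18; row 2: 5/5 = 1; row 3: entry -1/5 ≤ 0; row 4: (24/5)/(8/5) = 3. Minimum is 1 at row 2 (s_2 leaves); pivot element 5.
After the second pivot the z-row RHS is 30 − (-10)·1 = 40.

40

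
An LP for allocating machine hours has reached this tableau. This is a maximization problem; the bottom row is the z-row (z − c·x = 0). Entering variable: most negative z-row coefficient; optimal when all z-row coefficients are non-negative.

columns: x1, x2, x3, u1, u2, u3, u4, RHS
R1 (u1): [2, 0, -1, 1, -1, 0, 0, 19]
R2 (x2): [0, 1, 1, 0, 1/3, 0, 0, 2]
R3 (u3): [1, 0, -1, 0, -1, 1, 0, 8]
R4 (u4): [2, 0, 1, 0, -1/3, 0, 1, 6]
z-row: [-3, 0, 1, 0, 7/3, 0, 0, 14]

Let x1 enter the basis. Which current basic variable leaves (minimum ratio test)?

Column x1 entries and ratios — u1: 19/2 = 19/2; x2: 0 ≤ 0, skip; u3: 8/1 = 8; u4: 6/2 = 3.
Smallest ratio is 3 in the row of u4, so u4 leaves.

u4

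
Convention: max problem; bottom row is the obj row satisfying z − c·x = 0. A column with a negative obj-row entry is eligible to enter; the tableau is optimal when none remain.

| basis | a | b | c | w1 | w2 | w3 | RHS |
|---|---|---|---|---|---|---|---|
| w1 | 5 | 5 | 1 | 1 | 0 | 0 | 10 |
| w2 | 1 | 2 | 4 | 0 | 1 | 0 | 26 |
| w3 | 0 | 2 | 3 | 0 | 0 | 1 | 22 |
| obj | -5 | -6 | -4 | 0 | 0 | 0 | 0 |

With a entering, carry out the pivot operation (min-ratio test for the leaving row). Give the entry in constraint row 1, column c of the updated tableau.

Ratio test on column a — row 1: 10/5 = 2; row 2: 26/1 = 26; row 3: entry 0 ≤ 0. Minimum is 2 at row 1 (w1 leaves); pivot element 5.
Divide row 1 by 5; eliminate column a from the other rows.
In the new row 1, the c entry is the old entry divided by the pivot: 1/5 = 1/5.

1/5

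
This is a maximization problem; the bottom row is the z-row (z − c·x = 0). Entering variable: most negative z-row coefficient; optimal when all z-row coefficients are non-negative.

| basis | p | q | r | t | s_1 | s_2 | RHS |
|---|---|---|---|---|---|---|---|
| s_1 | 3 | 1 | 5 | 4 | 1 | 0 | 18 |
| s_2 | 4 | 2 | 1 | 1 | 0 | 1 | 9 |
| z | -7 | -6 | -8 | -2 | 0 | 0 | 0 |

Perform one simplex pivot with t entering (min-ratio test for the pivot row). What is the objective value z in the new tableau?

Ratio test on column t — row 1: 18/4 = 9/2; row 2: 9/1 = 9. Minimum is 9/2 at row 1 (s_1 leaves); pivot element 4.
Pivot on row 1; the z-row RHS becomes 0 − (-2)·(9/2) = 9.

9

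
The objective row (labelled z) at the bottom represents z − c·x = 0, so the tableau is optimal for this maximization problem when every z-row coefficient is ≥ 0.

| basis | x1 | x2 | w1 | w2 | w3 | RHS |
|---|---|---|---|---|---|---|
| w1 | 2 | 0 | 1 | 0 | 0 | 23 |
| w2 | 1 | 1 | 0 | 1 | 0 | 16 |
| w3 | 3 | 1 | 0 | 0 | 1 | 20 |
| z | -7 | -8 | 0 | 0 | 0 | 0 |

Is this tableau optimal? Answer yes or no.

The z-row has a negative entry -8 in column x2, so it is not optimal.

no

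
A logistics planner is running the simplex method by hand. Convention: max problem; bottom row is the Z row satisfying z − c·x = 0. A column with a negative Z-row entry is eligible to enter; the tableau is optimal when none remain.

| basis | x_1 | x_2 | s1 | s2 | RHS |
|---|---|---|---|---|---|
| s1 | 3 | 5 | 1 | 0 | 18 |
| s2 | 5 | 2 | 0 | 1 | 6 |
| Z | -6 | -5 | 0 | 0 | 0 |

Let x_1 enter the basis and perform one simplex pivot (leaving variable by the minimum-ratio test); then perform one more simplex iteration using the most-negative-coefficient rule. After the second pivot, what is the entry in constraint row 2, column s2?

Ratio test on column x_1 — row 1: 18/3 = 6; row 2: 6/5 = 6/5. Minimum is 6/5 at row 2 (s2 leaves); pivot element 5.
Divide row 2 by 5; eliminate column x_1 from the other rows.
Second iteration: most negative Z-row entry is -13/5 in column x_2, so x_2 enters.
Ratio test on column x_2 — row 1: (72/5)/(19/5) = 72/19; row 2: (6/5)/(2/5) = 3. Minimum is 3 at row 2 (x_1 leaves); pivot element 2/5.
Divide row 2 by 2/5; eliminate column x_2 from the other rows.
After both pivots, the entry at constraint row 2, column s2 is 1/2.

1/2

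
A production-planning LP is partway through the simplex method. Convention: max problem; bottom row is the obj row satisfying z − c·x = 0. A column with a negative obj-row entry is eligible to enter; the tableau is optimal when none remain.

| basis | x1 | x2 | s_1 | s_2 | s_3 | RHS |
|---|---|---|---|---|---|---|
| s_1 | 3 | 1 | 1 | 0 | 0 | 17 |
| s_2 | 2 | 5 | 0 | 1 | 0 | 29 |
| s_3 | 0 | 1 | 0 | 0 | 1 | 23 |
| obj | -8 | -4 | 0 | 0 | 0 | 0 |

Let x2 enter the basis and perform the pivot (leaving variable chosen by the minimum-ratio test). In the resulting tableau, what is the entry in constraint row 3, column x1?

-2/5

Ratio test on column x2 — row 1: 17/1 = 17; row 2: 29/5 = 29/5; row 3: 23/1 = 23. Minimum is 29/5 at row 2 (s_2 leaves); pivot element 5.
Divide row 2 by 5; eliminate column x2 from the other rows.
Row 3 update in column x1: 0 − 1·(2/5) = -2/5.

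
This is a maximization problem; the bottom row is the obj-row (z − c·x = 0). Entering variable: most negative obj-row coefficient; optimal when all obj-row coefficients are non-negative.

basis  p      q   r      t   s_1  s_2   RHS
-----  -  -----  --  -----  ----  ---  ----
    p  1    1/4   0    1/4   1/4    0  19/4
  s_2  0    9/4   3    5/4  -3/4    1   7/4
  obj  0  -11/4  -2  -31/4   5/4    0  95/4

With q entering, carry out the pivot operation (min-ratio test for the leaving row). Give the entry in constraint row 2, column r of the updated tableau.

Ratio test on column q — row 1: (19/4)/(1/4) = 19; row 2: (7/4)/(9/4) = 7/9. Minimum is 7/9 at row 2 (s_2 leaves); pivot element 9/4.
Divide row 2 by 9/4; eliminate column q from the other rows.
In the new row 2, the r entry is the old entry divided by the pivot: 3/(9/4) = 4/3.

4/3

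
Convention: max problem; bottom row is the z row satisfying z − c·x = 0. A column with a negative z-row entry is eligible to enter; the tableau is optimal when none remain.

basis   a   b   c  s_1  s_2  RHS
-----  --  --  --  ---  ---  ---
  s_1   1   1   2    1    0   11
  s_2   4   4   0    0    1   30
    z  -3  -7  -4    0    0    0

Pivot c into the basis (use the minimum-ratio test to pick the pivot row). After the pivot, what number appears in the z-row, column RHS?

22

Ratio test on column c — row 1: 11/2 = 11/2; row 2: entry 0 ≤ 0. Minimum is 11/2 at row 1 (s_1 leaves); pivot element 2.
Divide row 1 by 2; eliminate column c from the other rows.
z-row update in column RHS: 0 − (-4)·(11/2) = 22.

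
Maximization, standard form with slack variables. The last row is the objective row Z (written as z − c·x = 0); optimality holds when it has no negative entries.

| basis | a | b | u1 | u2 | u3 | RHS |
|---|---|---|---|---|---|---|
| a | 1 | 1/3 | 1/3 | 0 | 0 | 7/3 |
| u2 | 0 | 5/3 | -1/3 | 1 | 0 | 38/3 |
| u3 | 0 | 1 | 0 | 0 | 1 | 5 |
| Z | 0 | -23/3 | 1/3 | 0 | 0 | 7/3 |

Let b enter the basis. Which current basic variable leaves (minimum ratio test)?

Column b entries and ratios — a: (7/3)/(1/3) = 7; u2: (38/3)/(5/3) = 38/5; u3: 5/1 = 5.
Smallest ratio is 5 in the row of u3, so u3 leaves.

u3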